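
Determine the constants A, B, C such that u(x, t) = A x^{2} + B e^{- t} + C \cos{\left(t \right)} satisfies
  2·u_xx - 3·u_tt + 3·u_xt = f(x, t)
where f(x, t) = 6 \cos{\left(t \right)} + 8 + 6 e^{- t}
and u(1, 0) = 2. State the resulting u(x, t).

Substitute the ansatz u = A x^{2} + B e^{- t} + C \cos{\left(t \right)} into the left-hand side.
Derivatives of the ansatz:
  u_xx = 2 A
  u_tt = B e^{- t} - C \cos{\left(t \right)}
  u_xt = 0
Term by term:
  2·u_xx = 4 A
  -3·u_tt = - 3 B e^{- t} + 3 C \cos{\left(t \right)}
  3·u_xt = 0
So the left-hand side equals
  4 A - 3 B e^{- t} + 3 C \cos{\left(t \right)}
This must equal f(x, t) = 6 \cos{\left(t \right)} + 8 + 6 e^{- t} identically.
Matching coefficients of the independent functions:
  [constant term]:  4 A = 8
  [e^{- t}]:  - 3 B = 6
  [\cos{\left(t \right)}]:  3 C = 6
Solving: A = 2, B = -2, C = 2.
Check against the point condition:
  u(1, 0) = 2  ⟹  A + B + C = 2  ✓
Hence u(x, t) = 2 x^{2} + 2 \cos{\left(t \right)} - 2 e^{- t}.

Answer: u(x, t) = 2 x^{2} + 2 \cos{\left(t \right)} - 2 e^{- t}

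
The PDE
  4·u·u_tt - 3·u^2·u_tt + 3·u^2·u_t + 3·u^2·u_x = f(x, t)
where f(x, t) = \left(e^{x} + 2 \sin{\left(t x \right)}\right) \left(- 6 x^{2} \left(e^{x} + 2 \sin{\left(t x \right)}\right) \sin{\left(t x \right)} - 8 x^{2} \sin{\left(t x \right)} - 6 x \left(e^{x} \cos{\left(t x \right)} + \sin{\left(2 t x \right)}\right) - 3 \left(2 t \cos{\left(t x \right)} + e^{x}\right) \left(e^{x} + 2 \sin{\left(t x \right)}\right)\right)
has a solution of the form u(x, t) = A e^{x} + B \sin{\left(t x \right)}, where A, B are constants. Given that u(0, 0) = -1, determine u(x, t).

Answer: u(x, t) = - e^{x} - 2 \sin{\left(t x \right)}

Derivation:
Substitute the ansatz u = A e^{x} + B \sin{\left(t x \right)} into the left-hand side.
Derivatives of the ansatz:
  u_tt = - B x^{2} \sin{\left(t x \right)}
  u_t = B x \cos{\left(t x \right)}
  u_x = A e^{x} + B t \cos{\left(t x \right)}
Term by term:
  4·u·u_tt = - 4 A B x^{2} e^{x} \sin{\left(t x \right)} - 4 B^{2} x^{2} \sin^{2}{\left(t x \right)}
  -3·u^2·u_tt = 3 A^{2} B x^{2} e^{2 x} \sin{\left(t x \right)} + 6 A B^{2} x^{2} e^{x} \sin^{2}{\left(t x \right)} + 3 B^{3} x^{2} \sin^{3}{\left(t x \right)}
  3·u^2·u_t = 3 A^{2} B x e^{2 x} \cos{\left(t x \right)} + 6 A B^{2} x e^{x} \sin{\left(t x \right)} \cos{\left(t x \right)} + 3 B^{3} x \sin^{2}{\left(t x \right)} \cos{\left(t x \right)}
  3·u^2·u_x = 3 A^{3} e^{3 x} + 3 A^{2} B t e^{2 x} \cos{\left(t x \right)} + 6 A^{2} B e^{2 x} \sin{\left(t x \right)} + 6 A B^{2} t e^{x} \sin{\left(t x \right)} \cos{\left(t x \right)} + 3 A B^{2} e^{x} \sin^{2}{\left(t x \right)} + 3 B^{3} t \sin^{2}{\left(t x \right)} \cos{\left(t x \right)}
So the left-hand side equals
  3 A^{3} e^{3 x} + 3 A^{2} B t e^{2 x} \cos{\left(t x \right)} + 3 A^{2} B x^{2} e^{2 x} \sin{\left(t x \right)} + 3 A^{2} B x e^{2 x} \cos{\left(t x \right)} + 6 A^{2} B e^{2 x} \sin{\left(t x \right)} + 6 A B^{2} t e^{x} \sin{\left(t x \right)} \cos{\left(t x \right)} + 6 A B^{2} x^{2} e^{x} \sin^{2}{\left(t x \right)} + 6 A B^{2} x e^{x} \sin{\left(t x \right)} \cos{\left(t x \right)} + 3 A B^{2} e^{x} \sin^{2}{\left(t x \right)} - 4 A B x^{2} e^{x} \sin{\left(t x \right)} + 3 B^{3} t \sin^{2}{\left(t x \right)} \cos{\left(t x \right)} + 3 B^{3} x^{2} \sin^{3}{\left(t x \right)} + 3 B^{3} x \sin^{2}{\left(t x \right)} \cos{\left(t x \right)} - 4 B^{2} x^{2} \sin^{2}{\left(t x \right)}
This must equal f(x, t) identically; expanded, f = - 6 t e^{2 x} \cos{\left(t x \right)} - 24 t e^{x} \sin{\left(t x \right)} \cos{\left(t x \right)} - 24 t \sin^{2}{\left(t x \right)} \cos{\left(t x \right)} - 6 x^{2} e^{2 x} \sin{\left(t x \right)} - 24 x^{2} e^{x} \sin^{2}{\left(t x \right)} - 8 x^{2} e^{x} \sin{\left(t x \right)} - 24 x^{2} \sin^{3}{\left(t x \right)} - 16 x^{2} \sin^{2}{\left(t x \right)} - 6 x e^{2 x} \cos{\left(t x \right)} - 24 x e^{x} \sin{\left(t x \right)} \cos{\left(t x \right)} - 24 x \sin^{2}{\left(t x \right)} \cos{\left(t x \right)} - 3 e^{3 x} - 12 e^{2 x} \sin{\left(t x \right)} - 12 e^{x} \sin^{2}{\left(t x \right)}.
Matching coefficients of the independent functions:
  [x^{2} \sin^{2}{\left(t x \right)}]:  - 4 B^{2} = -16
  [x^{2} \sin^{3}{\left(t x \right)}, t \sin^{2}{\left(t x \right)} \cos{\left(t x \right)}, x \sin^{2}{\left(t x \right)} \cos{\left(t x \right)}]:  3 B^{3} = -24
  [e^{x} \sin^{2}{\left(t x \right)}]:  3 A B^{2} = -12
  [e^{2 x} \sin{\left(t x \right)}]:  6 A^{2} B = -12
  [t e^{2 x} \cos{\left(t x \right)}, x e^{2 x} \cos{\left(t x \right)}, x^{2} e^{2 x} \sin{\left(t x \right)}]:  3 A^{2} B = -6
  [x^{2} e^{x} \sin{\left(t x \right)}]:  - 4 A B = -8
  [x^{2} e^{x} \sin^{2}{\left(t x \right)}, t e^{x} \sin{\left(t x \right)} \cos{\left(t x \right)}, x e^{x} \sin{\left(t x \right)} \cos{\left(t x \right)}]:  6 A B^{2} = -24
  [e^{3 x}]:  3 A^{3} = -3
Solving: A = -1, B = -2.
Check against the point condition:
  u(0, 0) = -1  ⟹  A = -1  ✓
Hence u(x, t) = - e^{x} - 2 \sin{\left(t x \right)}.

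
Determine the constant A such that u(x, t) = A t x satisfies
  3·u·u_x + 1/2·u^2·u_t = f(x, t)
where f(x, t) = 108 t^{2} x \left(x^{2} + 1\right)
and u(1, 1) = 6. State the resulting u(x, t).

Substitute the ansatz u = A t x into the left-hand side.
Derivatives of the ansatz:
  u_x = A t
  u_t = A x
Term by term:
  3·u·u_x = 3 A^{2} t^{2} x
  1/2·u^2·u_t = \frac{A^{3} t^{2} x^{3}}{2}
So the left-hand side equals
  \frac{A^{3} t^{2} x^{3}}{2} + 3 A^{2} t^{2} x
This must equal f(x, t) identically; expanded, f = 108 t^{2} x^{3} + 108 t^{2} x.
Matching coefficients of the independent functions:
  [t^{2} x]:  3 A^{2} = 108
  [t^{2} x^{3}]:  \frac{A^{3}}{2} = 108
Solving: A = 6.
Check against the point condition:
  u(1, 1) = 6  ⟹  A = 6  ✓
Hence u(x, t) = 6 t x.

Answer: u(x, t) = 6 t x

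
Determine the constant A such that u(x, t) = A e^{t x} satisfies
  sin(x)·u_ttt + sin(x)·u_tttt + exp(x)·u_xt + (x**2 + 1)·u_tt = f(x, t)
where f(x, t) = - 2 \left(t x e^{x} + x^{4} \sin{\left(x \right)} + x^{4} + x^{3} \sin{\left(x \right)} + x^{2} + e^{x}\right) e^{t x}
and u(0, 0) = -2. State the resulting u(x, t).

Answer: u(x, t) = - 2 e^{t x}

Derivation:
Substitute the ansatz u = A e^{t x} into the left-hand side.
Derivatives of the ansatz:
  u_ttt = A x^{3} e^{t x}
  u_tttt = A x^{4} e^{t x}
  u_xt = A t x e^{t x} + A e^{t x}
  u_tt = A x^{2} e^{t x}
Term by term:
  sin(x)·u_ttt = A x^{3} e^{t x} \sin{\left(x \right)}
  sin(x)·u_tttt = A x^{4} e^{t x} \sin{\left(x \right)}
  exp(x)·u_xt = A t x e^{x} e^{t x} + A e^{x} e^{t x}
  (x**2 + 1)·u_tt = A x^{4} e^{t x} + A x^{2} e^{t x}
So the left-hand side equals
  A t x e^{x} e^{t x} + A x^{4} e^{t x} \sin{\left(x \right)} + A x^{4} e^{t x} + A x^{3} e^{t x} \sin{\left(x \right)} + A x^{2} e^{t x} + A e^{x} e^{t x}
This must equal f(x, t) identically; expanded, f = - 2 t x e^{x} e^{t x} - 2 x^{4} e^{t x} \sin{\left(x \right)} - 2 x^{4} e^{t x} - 2 x^{3} e^{t x} \sin{\left(x \right)} - 2 x^{2} e^{t x} - 2 e^{x} e^{t x}.
Matching coefficients of the independent functions:
  [x^{2} e^{t x}, x^{4} e^{t x}, e^{x} e^{t x}, x^{3} e^{t x} \sin{\left(x \right)}, …]:  A = -2
Solving: A = -2.
Check against the point condition:
  u(0, 0) = -2  ⟹  A = -2  ✓
Hence u(x, t) = - 2 e^{t x}.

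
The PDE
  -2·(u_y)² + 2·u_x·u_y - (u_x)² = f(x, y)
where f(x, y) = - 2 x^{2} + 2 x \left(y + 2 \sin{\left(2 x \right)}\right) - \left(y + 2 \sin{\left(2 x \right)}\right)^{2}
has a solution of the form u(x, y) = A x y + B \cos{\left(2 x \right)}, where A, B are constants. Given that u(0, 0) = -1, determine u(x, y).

Substitute the ansatz u = A x y + B \cos{\left(2 x \right)} into the left-hand side.
Derivatives of the ansatz:
  u_y = A x
  u_x = A y - 2 B \sin{\left(2 x \right)}
Term by term:
  -2·(u_y)² = - 2 A^{2} x^{2}
  2·u_x·u_y = 2 A^{2} x y - 4 A B x \sin{\left(2 x \right)}
  -(u_x)² = - A^{2} y^{2} + 4 A B y \sin{\left(2 x \right)} - 4 B^{2} \sin^{2}{\left(2 x \right)}
So the left-hand side equals
  - 2 A^{2} x^{2} + 2 A^{2} x y - A^{2} y^{2} - 4 A B x \sin{\left(2 x \right)} + 4 A B y \sin{\left(2 x \right)} - 4 B^{2} \sin^{2}{\left(2 x \right)}
This must equal f(x, y) identically; expanded, f = - 2 x^{2} + 2 x y + 4 x \sin{\left(2 x \right)} - y^{2} - 4 y \sin{\left(2 x \right)} - 4 \sin^{2}{\left(2 x \right)}.
Matching coefficients of the independent functions:
  [x^{2}]:  - 2 A^{2} = -2
  [y^{2}]:  - A^{2} = -1
  [x y]:  2 A^{2} = 2
  [x \sin{\left(2 x \right)}]:  - 4 A B = 4
  [y \sin{\left(2 x \right)}]:  4 A B = -4
  [\sin^{2}{\left(2 x \right)}]:  - 4 B^{2} = -4
These equations allow (A, B) = (-1, 1) or (1, -1).
Impose the point condition(s):
  u(0, 0) = -1  ⟹  B = -1
Only A = 1, B = -1 satisfies everything.
Hence u(x, y) = x y - \cos{\left(2 x \right)}.

Answer: u(x, y) = x y - \cos{\left(2 x \right)}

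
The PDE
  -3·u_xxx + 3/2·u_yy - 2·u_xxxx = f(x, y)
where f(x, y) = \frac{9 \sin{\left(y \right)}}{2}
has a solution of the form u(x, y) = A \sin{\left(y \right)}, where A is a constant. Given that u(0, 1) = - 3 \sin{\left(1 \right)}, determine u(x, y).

Substitute the ansatz u = A \sin{\left(y \right)} into the left-hand side.
Derivatives of the ansatz:
  u_xxx = 0
  u_yy = - A \sin{\left(y \right)}
  u_xxxx = 0
Term by term:
  -3·u_xxx = 0
  3/2·u_yy = - \frac{3 A \sin{\left(y \right)}}{2}
  -2·u_xxxx = 0
So the left-hand side equals
  - \frac{3 A \sin{\left(y \right)}}{2}
This must equal f(x, y) = \frac{9 \sin{\left(y \right)}}{2} identically.
Matching coefficients of the independent functions:
  [\sin{\left(y \right)}]:  - \frac{3 A}{2} = \frac{9}{2}
Solving: A = -3.
Check against the point condition:
  u(0, 1) = - 3 \sin{\left(1 \right)}  ⟹  A \sin{\left(1 \right)} = - 3 \sin{\left(1 \right)}  ✓
Hence u(x, y) = - 3 \sin{\left(y \right)}.

Answer: u(x, y) = - 3 \sin{\left(y \right)}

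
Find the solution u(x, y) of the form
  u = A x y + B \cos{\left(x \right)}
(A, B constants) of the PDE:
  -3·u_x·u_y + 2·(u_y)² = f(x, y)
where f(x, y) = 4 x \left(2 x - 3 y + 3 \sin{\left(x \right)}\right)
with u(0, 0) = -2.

Answer: u(x, y) = - 2 x y - 2 \cos{\left(x \right)}

Derivation:
Substitute the ansatz u = A x y + B \cos{\left(x \right)} into the left-hand side.
Derivatives of the ansatz:
  u_x = A y - B \sin{\left(x \right)}
  u_y = A x
Term by term:
  -3·u_x·u_y = - 3 A^{2} x y + 3 A B x \sin{\left(x \right)}
  2·(u_y)² = 2 A^{2} x^{2}
So the left-hand side equals
  2 A^{2} x^{2} - 3 A^{2} x y + 3 A B x \sin{\left(x \right)}
This must equal f(x, y) identically; expanded, f = 8 x^{2} - 12 x y + 12 x \sin{\left(x \right)}.
Matching coefficients of the independent functions:
  [x^{2}]:  2 A^{2} = 8
  [x y]:  - 3 A^{2} = -12
  [x \sin{\left(x \right)}]:  3 A B = 12
These equations allow (A, B) = (-2, -2) or (2, 2).
Impose the point condition(s):
  u(0, 0) = -2  ⟹  B = -2
Only A = -2, B = -2 satisfies everything.
Hence u(x, y) = - 2 x y - 2 \cos{\left(x \right)}.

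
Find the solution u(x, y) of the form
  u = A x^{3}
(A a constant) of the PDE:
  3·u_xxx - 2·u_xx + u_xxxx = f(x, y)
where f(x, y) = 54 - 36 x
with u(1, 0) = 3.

Substitute the ansatz u = A x^{3} into the left-hand side.
Derivatives of the ansatz:
  u_xxx = 6 A
  u_xx = 6 A x
  u_xxxx = 0
Term by term:
  3·u_xxx = 18 A
  -2·u_xx = - 12 A x
  u_xxxx = 0
So the left-hand side equals
  - 12 A x + 18 A
This must equal f(x, y) = 54 - 36 x identically.
Matching coefficients of the independent functions:
  [constant term]:  18 A = 54
  [x]:  - 12 A = -36
Solving: A = 3.
Check against the point condition:
  u(1, 0) = 3  ⟹  A = 3  ✓
Hence u(x, y) = 3 x^{3}.

Answer: u(x, y) = 3 x^{3}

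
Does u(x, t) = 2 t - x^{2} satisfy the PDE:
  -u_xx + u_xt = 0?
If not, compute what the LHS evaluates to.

Evaluate each term of the left-hand side for u = 2 t - x^{2}.
Derivatives:
  u_xx = -2
  u_xt = 0
Terms:
  -u_xx = 2
  u_xt = 0
Sum: LHS = 2
Given right-hand side: 0. Difference LHS − RHS = 2 ≠ 0, so u is not a solution.

Answer: No, the LHS evaluates to 2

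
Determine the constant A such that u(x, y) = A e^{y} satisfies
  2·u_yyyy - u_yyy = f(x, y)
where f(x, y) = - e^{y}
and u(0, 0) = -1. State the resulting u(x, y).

Answer: u(x, y) = - e^{y}

Derivation:
Substitute the ansatz u = A e^{y} into the left-hand side.
Derivatives of the ansatz:
  u_yyyy = A e^{y}
  u_yyy = A e^{y}
Term by term:
  2·u_yyyy = 2 A e^{y}
  -u_yyy = - A e^{y}
So the left-hand side equals
  A e^{y}
This must equal f(x, y) = - e^{y} identically.
Matching coefficients of the independent functions:
  [e^{y}]:  A = -1
Solving: A = -1.
Check against the point condition:
  u(0, 0) = -1  ⟹  A = -1  ✓
Hence u(x, y) = - e^{y}.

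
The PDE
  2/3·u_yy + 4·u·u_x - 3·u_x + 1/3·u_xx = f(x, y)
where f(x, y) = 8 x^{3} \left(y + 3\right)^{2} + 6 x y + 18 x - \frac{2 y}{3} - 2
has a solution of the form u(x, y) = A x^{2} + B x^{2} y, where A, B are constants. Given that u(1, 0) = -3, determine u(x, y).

Substitute the ansatz u = A x^{2} + B x^{2} y into the left-hand side.
Derivatives of the ansatz:
  u_yy = 0
  u_x = 2 A x + 2 B x y
  u_xx = 2 A + 2 B y
Term by term:
  2/3·u_yy = 0
  4·u·u_x = 8 A^{2} x^{3} + 16 A B x^{3} y + 8 B^{2} x^{3} y^{2}
  -3·u_x = - 6 A x - 6 B x y
  1/3·u_xx = \frac{2 A}{3} + \frac{2 B y}{3}
So the left-hand side equals
  8 A^{2} x^{3} + 16 A B x^{3} y - 6 A x + \frac{2 A}{3} + 8 B^{2} x^{3} y^{2} - 6 B x y + \frac{2 B y}{3}
This must equal f(x, y) identically; expanded, f = 8 x^{3} y^{2} + 48 x^{3} y + 72 x^{3} + 6 x y + 18 x - \frac{2 y}{3} - 2.
Matching coefficients of the independent functions:
  [constant term]:  \frac{2 A}{3} = -2
  [x]:  - 6 A = 18
  [x^{3}]:  8 A^{2} = 72
  [y]:  \frac{2 B}{3} = - \frac{2}{3}
  [x y]:  - 6 B = 6
  [x^{3} y]:  16 A B = 48
  [x^{3} y^{2}]:  8 B^{2} = 8
Solving: A = -3, B = -1.
Check against the point condition:
  u(1, 0) = -3  ⟹  A = -3  ✓
Hence u(x, y) = - x^{2} y - 3 x^{2}.

Answer: u(x, y) = - x^{2} y - 3 x^{2}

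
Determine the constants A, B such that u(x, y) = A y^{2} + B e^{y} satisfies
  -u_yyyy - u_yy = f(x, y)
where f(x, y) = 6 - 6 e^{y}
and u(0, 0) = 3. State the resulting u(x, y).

Answer: u(x, y) = - 3 y^{2} + 3 e^{y}

Derivation:
Substitute the ansatz u = A y^{2} + B e^{y} into the left-hand side.
Derivatives of the ansatz:
  u_yyyy = B e^{y}
  u_yy = 2 A + B e^{y}
Term by term:
  -u_yyyy = - B e^{y}
  -u_yy = - 2 A - B e^{y}
So the left-hand side equals
  - 2 A - 2 B e^{y}
This must equal f(x, y) = 6 - 6 e^{y} identically.
Matching coefficients of the independent functions:
  [constant term]:  - 2 A = 6
  [e^{y}]:  - 2 B = -6
Solving: A = -3, B = 3.
Check against the point condition:
  u(0, 0) = 3  ⟹  B = 3  ✓
Hence u(x, y) = - 3 y^{2} + 3 e^{y}.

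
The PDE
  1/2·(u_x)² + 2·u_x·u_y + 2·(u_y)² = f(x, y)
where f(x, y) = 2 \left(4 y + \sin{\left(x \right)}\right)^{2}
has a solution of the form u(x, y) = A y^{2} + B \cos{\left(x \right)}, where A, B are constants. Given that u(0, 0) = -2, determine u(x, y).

Answer: u(x, y) = 2 y^{2} - 2 \cos{\left(x \right)}

Derivation:
Substitute the ansatz u = A y^{2} + B \cos{\left(x \right)} into the left-hand side.
Derivatives of the ansatz:
  u_x = - B \sin{\left(x \right)}
  u_y = 2 A y
Term by term:
  1/2·(u_x)² = \frac{B^{2} \sin^{2}{\left(x \right)}}{2}
  2·u_x·u_y = - 4 A B y \sin{\left(x \right)}
  2·(u_y)² = 8 A^{2} y^{2}
So the left-hand side equals
  8 A^{2} y^{2} - 4 A B y \sin{\left(x \right)} + \frac{B^{2} \sin^{2}{\left(x \right)}}{2}
This must equal f(x, y) identically; expanded, f = 32 y^{2} + 16 y \sin{\left(x \right)} + 2 \sin^{2}{\left(x \right)}.
Matching coefficients of the independent functions:
  [y^{2}]:  8 A^{2} = 32
  [y \sin{\left(x \right)}]:  - 4 A B = 16
  [\sin^{2}{\left(x \right)}]:  \frac{B^{2}}{2} = 2
These equations allow (A, B) = (-2, 2) or (2, -2).
Impose the point condition(s):
  u(0, 0) = -2  ⟹  B = -2
Only A = 2, B = -2 satisfies everything.
Hence u(x, y) = 2 y^{2} - 2 \cos{\left(x \right)}.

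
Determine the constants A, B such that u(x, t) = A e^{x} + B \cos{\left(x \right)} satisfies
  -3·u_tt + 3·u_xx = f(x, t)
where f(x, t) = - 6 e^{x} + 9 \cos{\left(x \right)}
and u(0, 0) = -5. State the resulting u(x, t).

Substitute the ansatz u = A e^{x} + B \cos{\left(x \right)} into the left-hand side.
Derivatives of the ansatz:
  u_tt = 0
  u_xx = A e^{x} - B \cos{\left(x \right)}
Term by term:
  -3·u_tt = 0
  3·u_xx = 3 A e^{x} - 3 B \cos{\left(x \right)}
So the left-hand side equals
  3 A e^{x} - 3 B \cos{\left(x \right)}
This must equal f(x, t) = - 6 e^{x} + 9 \cos{\left(x \right)} identically.
Matching coefficients of the independent functions:
  [e^{x}]:  3 A = -6
  [\cos{\left(x \right)}]:  - 3 B = 9
Solving: A = -2, B = -3.
Check against the point condition:
  u(0, 0) = -5  ⟹  A + B = -5  ✓
Hence u(x, t) = - 2 e^{x} - 3 \cos{\left(x \right)}.

Answer: u(x, t) = - 2 e^{x} - 3 \cos{\left(x \right)}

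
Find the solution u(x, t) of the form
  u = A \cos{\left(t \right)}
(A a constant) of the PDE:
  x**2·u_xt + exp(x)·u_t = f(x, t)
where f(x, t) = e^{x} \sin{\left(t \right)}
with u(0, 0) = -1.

Substitute the ansatz u = A \cos{\left(t \right)} into the left-hand side.
Derivatives of the ansatz:
  u_xt = 0
  u_t = - A \sin{\left(t \right)}
Term by term:
  x**2·u_xt = 0
  exp(x)·u_t = - A e^{x} \sin{\left(t \right)}
So the left-hand side equals
  - A e^{x} \sin{\left(t \right)}
This must equal f(x, t) = e^{x} \sin{\left(t \right)} identically.
Matching coefficients of the independent functions:
  [e^{x} \sin{\left(t \right)}]:  - A = 1
Solving: A = -1.
Check against the point condition:
  u(0, 0) = -1  ⟹  A = -1  ✓
Hence u(x, t) = - \cos{\left(t \right)}.

Answer: u(x, t) = - \cos{\left(t \right)}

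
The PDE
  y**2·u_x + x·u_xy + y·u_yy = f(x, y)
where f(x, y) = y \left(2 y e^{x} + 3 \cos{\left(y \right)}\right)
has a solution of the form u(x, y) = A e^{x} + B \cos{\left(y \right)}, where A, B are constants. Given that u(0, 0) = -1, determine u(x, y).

Answer: u(x, y) = 2 e^{x} - 3 \cos{\left(y \right)}

Derivation:
Substitute the ansatz u = A e^{x} + B \cos{\left(y \right)} into the left-hand side.
Derivatives of the ansatz:
  u_x = A e^{x}
  u_xy = 0
  u_yy = - B \cos{\left(y \right)}
Term by term:
  y**2·u_x = A y^{2} e^{x}
  x·u_xy = 0
  y·u_yy = - B y \cos{\left(y \right)}
So the left-hand side equals
  A y^{2} e^{x} - B y \cos{\left(y \right)}
This must equal f(x, y) identically; expanded, f = 2 y^{2} e^{x} + 3 y \cos{\left(y \right)}.
Matching coefficients of the independent functions:
  [y \cos{\left(y \right)}]:  - B = 3
  [y^{2} e^{x}]:  A = 2
Solving: A = 2, B = -3.
Check against the point condition:
  u(0, 0) = -1  ⟹  A + B = -1  ✓
Hence u(x, y) = 2 e^{x} - 3 \cos{\left(y \right)}.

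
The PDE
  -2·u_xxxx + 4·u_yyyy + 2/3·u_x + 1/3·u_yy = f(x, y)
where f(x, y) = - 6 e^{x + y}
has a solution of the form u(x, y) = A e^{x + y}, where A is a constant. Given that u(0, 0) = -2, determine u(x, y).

Substitute the ansatz u = A e^{x + y} into the left-hand side.
Derivatives of the ansatz:
  u_xxxx = A e^{x} e^{y}
  u_yyyy = A e^{x} e^{y}
  u_x = A e^{x} e^{y}
  u_yy = A e^{x} e^{y}
Term by term:
  -2·u_xxxx = - 2 A e^{x} e^{y}
  4·u_yyyy = 4 A e^{x} e^{y}
  2/3·u_x = \frac{2 A e^{x} e^{y}}{3}
  1/3·u_yy = \frac{A e^{x} e^{y}}{3}
So the left-hand side equals
  3 A e^{x} e^{y}
This must equal f(x, y) identically; expanded, f = - 6 e^{x} e^{y}.
Matching coefficients of the independent functions:
  [e^{x} e^{y}]:  3 A = -6
Solving: A = -2.
Check against the point condition:
  u(0, 0) = -2  ⟹  A = -2  ✓
Hence u(x, y) = - 2 e^{x + y}.

Answer: u(x, y) = - 2 e^{x + y}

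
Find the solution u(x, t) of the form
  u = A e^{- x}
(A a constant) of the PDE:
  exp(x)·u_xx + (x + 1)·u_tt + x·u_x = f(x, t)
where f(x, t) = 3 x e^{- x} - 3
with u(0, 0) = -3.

Substitute the ansatz u = A e^{- x} into the left-hand side.
Derivatives of the ansatz:
  u_xx = A e^{- x}
  u_tt = 0
  u_x = - A e^{- x}
Term by term:
  exp(x)·u_xx = A
  (x + 1)·u_tt = 0
  x·u_x = - A x e^{- x}
So the left-hand side equals
  - A x e^{- x} + A
This must equal f(x, t) = 3 x e^{- x} - 3 identically.
Matching coefficients of the independent functions:
  [constant term]:  A = -3
  [x e^{- x}]:  - A = 3
Solving: A = -3.
Check against the point condition:
  u(0, 0) = -3  ⟹  A = -3  ✓
Hence u(x, t) = - 3 e^{- x}.

Answer: u(x, t) = - 3 e^{- x}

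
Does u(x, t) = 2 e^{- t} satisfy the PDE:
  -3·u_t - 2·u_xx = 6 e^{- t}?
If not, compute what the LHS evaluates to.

Evaluate each term of the left-hand side for u = 2 e^{- t}.
Derivatives:
  u_t = - 2 e^{- t}
  u_xx = 0
Terms:
  -3·u_t = 6 e^{- t}
  -2·u_xx = 0
Sum: LHS = 6 e^{- t}
This is exactly the given right-hand side, so u is a solution.

Answer: Yes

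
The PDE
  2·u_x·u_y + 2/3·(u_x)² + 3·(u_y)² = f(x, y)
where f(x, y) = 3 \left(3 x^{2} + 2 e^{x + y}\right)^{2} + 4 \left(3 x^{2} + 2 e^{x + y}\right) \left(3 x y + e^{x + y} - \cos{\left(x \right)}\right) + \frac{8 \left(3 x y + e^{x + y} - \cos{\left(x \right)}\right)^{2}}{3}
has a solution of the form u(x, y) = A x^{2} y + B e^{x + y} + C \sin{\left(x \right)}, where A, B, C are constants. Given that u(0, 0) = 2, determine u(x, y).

Substitute the ansatz u = A x^{2} y + B e^{x + y} + C \sin{\left(x \right)} into the left-hand side.
Derivatives of the ansatz:
  u_x = 2 A x y + B e^{x} e^{y} + C \cos{\left(x \right)}
  u_y = A x^{2} + B e^{x} e^{y}
Term by term:
  2·u_x·u_y = 4 A^{2} x^{3} y + 2 A B x^{2} e^{x} e^{y} + 4 A B x y e^{x} e^{y} + 2 A C x^{2} \cos{\left(x \right)} + 2 B^{2} e^{2 x} e^{2 y} + 2 B C e^{x} e^{y} \cos{\left(x \right)}
  2/3·(u_x)² = \frac{8 A^{2} x^{2} y^{2}}{3} + \frac{8 A B x y e^{x} e^{y}}{3} + \frac{8 A C x y \cos{\left(x \right)}}{3} + \frac{2 B^{2} e^{2 x} e^{2 y}}{3} + \frac{4 B C e^{x} e^{y} \cos{\left(x \right)}}{3} + \frac{2 C^{2} \cos^{2}{\left(x \right)}}{3}
  3·(u_y)² = 3 A^{2} x^{4} + 6 A B x^{2} e^{x} e^{y} + 3 B^{2} e^{2 x} e^{2 y}
So the left-hand side equals
  3 A^{2} x^{4} + 4 A^{2} x^{3} y + \frac{8 A^{2} x^{2} y^{2}}{3} + 8 A B x^{2} e^{x} e^{y} + \frac{20 A B x y e^{x} e^{y}}{3} + 2 A C x^{2} \cos{\left(x \right)} + \frac{8 A C x y \cos{\left(x \right)}}{3} + \frac{17 B^{2} e^{2 x} e^{2 y}}{3} + \frac{10 B C e^{x} e^{y} \cos{\left(x \right)}}{3} + \frac{2 C^{2} \cos^{2}{\left(x \right)}}{3}
This must equal f(x, y) identically; expanded, f = 27 x^{4} + 36 x^{3} y + 24 x^{2} y^{2} + 48 x^{2} e^{x} e^{y} - 12 x^{2} \cos{\left(x \right)} + 40 x y e^{x} e^{y} - 16 x y \cos{\left(x \right)} + \frac{68 e^{2 x} e^{2 y}}{3} - \frac{40 e^{x} e^{y} \cos{\left(x \right)}}{3} + \frac{8 \cos^{2}{\left(x \right)}}{3}.
Matching coefficients of the independent functions:
  [x^{4}]:  3 A^{2} = 27
  [x^{2} y^{2}]:  \frac{8 A^{2}}{3} = 24
  [x^{2} \cos{\left(x \right)}]:  2 A C = -12
  [x^{3} y]:  4 A^{2} = 36
  [e^{2 x} e^{2 y}]:  \frac{17 B^{2}}{3} = \frac{68}{3}
  [x y \cos{\left(x \right)}]:  \frac{8 A C}{3} = -16
  [x^{2} e^{x} e^{y}]:  8 A B = 48
  [e^{x} e^{y} \cos{\left(x \right)}]:  \frac{10 B C}{3} = - \frac{40}{3}
  [x y e^{x} e^{y}]:  \frac{20 A B}{3} = 40
  [\cos^{2}{\left(x \right)}]:  \frac{2 C^{2}}{3} = \frac{8}{3}
These equations allow (A, B, C) = (-3, -2, 2) or (3, 2, -2).
Impose the point condition(s):
  u(0, 0) = 2  ⟹  B = 2
Only A = 3, B = 2, C = -2 satisfies everything.
Hence u(x, y) = 3 x^{2} y + 2 e^{x + y} - 2 \sin{\left(x \right)}.

Answer: u(x, y) = 3 x^{2} y + 2 e^{x + y} - 2 \sin{\left(x \right)}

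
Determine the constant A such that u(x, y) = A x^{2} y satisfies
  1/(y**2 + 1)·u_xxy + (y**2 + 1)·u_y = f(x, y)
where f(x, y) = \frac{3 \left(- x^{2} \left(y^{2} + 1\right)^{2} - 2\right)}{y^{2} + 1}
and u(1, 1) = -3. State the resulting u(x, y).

Substitute the ansatz u = A x^{2} y into the left-hand side.
Derivatives of the ansatz:
  u_xxy = 2 A
  u_y = A x^{2}
Term by term:
  1/(y**2 + 1)·u_xxy = \frac{2 A}{y^{2} + 1}
  (y**2 + 1)·u_y = A x^{2} y^{2} + A x^{2}
So the left-hand side equals
  A x^{2} y^{2} + A x^{2} + \frac{2 A}{y^{2} + 1}
This must equal f(x, y) identically; expanded, f = - 3 x^{2} y^{2} - 3 x^{2} - \frac{6}{y^{2} + 1}.
Matching coefficients of the independent functions:
  [x^{2}, x^{2} y^{2}]:  A = -3
  [\frac{1}{y^{2} + 1}]:  2 A = -6
Solving: A = -3.
Check against the point condition:
  u(1, 1) = -3  ⟹  A = -3  ✓
Hence u(x, y) = - 3 x^{2} y.

Answer: u(x, y) = - 3 x^{2} y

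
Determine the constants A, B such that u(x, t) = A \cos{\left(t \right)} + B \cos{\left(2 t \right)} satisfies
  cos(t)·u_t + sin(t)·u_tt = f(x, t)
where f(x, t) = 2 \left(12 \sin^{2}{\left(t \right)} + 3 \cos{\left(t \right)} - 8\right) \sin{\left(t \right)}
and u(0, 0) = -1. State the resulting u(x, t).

Substitute the ansatz u = A \cos{\left(t \right)} + B \cos{\left(2 t \right)} into the left-hand side.
Derivatives of the ansatz:
  u_t = - A \sin{\left(t \right)} - 2 B \sin{\left(2 t \right)}
  u_tt = - A \cos{\left(t \right)} - 4 B \cos{\left(2 t \right)}
Term by term:
  cos(t)·u_t = - A \sin{\left(t \right)} \cos{\left(t \right)} - 2 B \sin{\left(2 t \right)} \cos{\left(t \right)}
  sin(t)·u_tt = - A \sin{\left(t \right)} \cos{\left(t \right)} - 4 B \sin{\left(t \right)} \cos{\left(2 t \right)}
So the left-hand side equals
  - 2 A \sin{\left(t \right)} \cos{\left(t \right)} - 4 B \sin{\left(t \right)} \cos{\left(2 t \right)} - 2 B \sin{\left(2 t \right)} \cos{\left(t \right)}
This must equal f(x, t) identically; expanded, f = 6 \sin{\left(t \right)} \cos{\left(t \right)} - 8 \sin{\left(t \right)} \cos{\left(2 t \right)} - 4 \sin{\left(2 t \right)} \cos{\left(t \right)}.
Matching coefficients of the independent functions:
  [\sin{\left(t \right)} \cos{\left(t \right)}]:  - 2 A = 6
  [\sin{\left(t \right)} \cos{\left(2 t \right)}]:  - 4 B = -8
  [\sin{\left(2 t \right)} \cos{\left(t \right)}]:  - 2 B = -4
Solving: A = -3, B = 2.
Check against the point condition:
  u(0, 0) = -1  ⟹  A + B = -1  ✓
Hence u(x, t) = - 3 \cos{\left(t \right)} + 2 \cos{\left(2 t \right)}.

Answer: u(x, t) = - 3 \cos{\left(t \right)} + 2 \cos{\left(2 t \right)}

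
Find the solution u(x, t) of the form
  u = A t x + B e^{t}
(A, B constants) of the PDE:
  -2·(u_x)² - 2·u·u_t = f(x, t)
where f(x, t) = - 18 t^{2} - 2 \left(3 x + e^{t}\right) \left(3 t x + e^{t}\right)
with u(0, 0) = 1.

Substitute the ansatz u = A t x + B e^{t} into the left-hand side.
Derivatives of the ansatz:
  u_x = A t
  u_t = A x + B e^{t}
Term by term:
  -2·(u_x)² = - 2 A^{2} t^{2}
  -2·u·u_t = - 2 A^{2} t x^{2} - 2 A B t x e^{t} - 2 A B x e^{t} - 2 B^{2} e^{2 t}
So the left-hand side equals
  - 2 A^{2} t^{2} - 2 A^{2} t x^{2} - 2 A B t x e^{t} - 2 A B x e^{t} - 2 B^{2} e^{2 t}
This must equal f(x, t) identically; expanded, f = - 18 t^{2} - 18 t x^{2} - 6 t x e^{t} - 6 x e^{t} - 2 e^{2 t}.
Matching coefficients of the independent functions:
  [t^{2}, t x^{2}]:  - 2 A^{2} = -18
  [x e^{t}, t x e^{t}]:  - 2 A B = -6
  [e^{2 t}]:  - 2 B^{2} = -2
These equations allow (A, B) = (-3, -1) or (3, 1).
Impose the point condition(s):
  u(0, 0) = 1  ⟹  B = 1
Only A = 3, B = 1 satisfies everything.
Hence u(x, t) = 3 t x + e^{t}.

Answer: u(x, t) = 3 t x + e^{t}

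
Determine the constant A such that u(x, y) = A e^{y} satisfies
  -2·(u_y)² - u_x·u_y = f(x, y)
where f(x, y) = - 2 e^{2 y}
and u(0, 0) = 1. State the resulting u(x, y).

Answer: u(x, y) = e^{y}

Derivation:
Substitute the ansatz u = A e^{y} into the left-hand side.
Derivatives of the ansatz:
  u_y = A e^{y}
  u_x = 0
Term by term:
  -2·(u_y)² = - 2 A^{2} e^{2 y}
  -u_x·u_y = 0
So the left-hand side equals
  - 2 A^{2} e^{2 y}
This must equal f(x, y) = - 2 e^{2 y} identically.
Matching coefficients of the independent functions:
  [e^{2 y}]:  - 2 A^{2} = -2
These equations allow (A) = (-1) or (1).
Impose the point condition(s):
  u(0, 0) = 1  ⟹  A = 1
Only A = 1 satisfies everything.
Hence u(x, y) = e^{y}.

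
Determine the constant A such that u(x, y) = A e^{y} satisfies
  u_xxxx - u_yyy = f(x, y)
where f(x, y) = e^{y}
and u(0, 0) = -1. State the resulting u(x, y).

Substitute the ansatz u = A e^{y} into the left-hand side.
Derivatives of the ansatz:
  u_xxxx = 0
  u_yyy = A e^{y}
Term by term:
  u_xxxx = 0
  -u_yyy = - A e^{y}
So the left-hand side equals
  - A e^{y}
This must equal f(x, y) = e^{y} identically.
Matching coefficients of the independent functions:
  [e^{y}]:  - A = 1
Solving: A = -1.
Check against the point condition:
  u(0, 0) = -1  ⟹  A = -1  ✓
Hence u(x, y) = - e^{y}.

Answer: u(x, y) = - e^{y}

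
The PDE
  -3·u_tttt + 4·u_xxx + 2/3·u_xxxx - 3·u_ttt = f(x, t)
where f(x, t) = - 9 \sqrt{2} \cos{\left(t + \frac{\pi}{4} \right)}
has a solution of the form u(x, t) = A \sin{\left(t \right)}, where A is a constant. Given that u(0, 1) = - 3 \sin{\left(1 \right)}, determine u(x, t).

Answer: u(x, t) = - 3 \sin{\left(t \right)}

Derivation:
Substitute the ansatz u = A \sin{\left(t \right)} into the left-hand side.
Derivatives of the ansatz:
  u_tttt = A \sin{\left(t \right)}
  u_xxx = 0
  u_xxxx = 0
  u_ttt = - A \cos{\left(t \right)}
Term by term:
  -3·u_tttt = - 3 A \sin{\left(t \right)}
  4·u_xxx = 0
  2/3·u_xxxx = 0
  -3·u_ttt = 3 A \cos{\left(t \right)}
So the left-hand side equals
  - 3 A \sin{\left(t \right)} + 3 A \cos{\left(t \right)}
This must equal f(x, t) identically; expanded, f = 9 \sin{\left(t \right)} - 9 \cos{\left(t \right)}.
Matching coefficients of the independent functions:
  [\sin{\left(t \right)}]:  - 3 A = 9
  [\cos{\left(t \right)}]:  3 A = -9
Solving: A = -3.
Check against the point condition:
  u(0, 1) = - 3 \sin{\left(1 \right)}  ⟹  A \sin{\left(1 \right)} = - 3 \sin{\left(1 \right)}  ✓
Hence u(x, t) = - 3 \sin{\left(t \right)}.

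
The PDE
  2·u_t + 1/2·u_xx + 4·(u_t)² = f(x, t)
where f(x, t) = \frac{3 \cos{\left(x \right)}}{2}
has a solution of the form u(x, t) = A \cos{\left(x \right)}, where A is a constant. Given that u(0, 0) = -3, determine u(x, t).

Substitute the ansatz u = A \cos{\left(x \right)} into the left-hand side.
Derivatives of the ansatz:
  u_t = 0
  u_xx = - A \cos{\left(x \right)}
Term by term:
  2·u_t = 0
  1/2·u_xx = - \frac{A \cos{\left(x \right)}}{2}
  4·(u_t)² = 0
So the left-hand side equals
  - \frac{A \cos{\left(x \right)}}{2}
This must equal f(x, t) = \frac{3 \cos{\left(x \right)}}{2} identically.
Matching coefficients of the independent functions:
  [\cos{\left(x \right)}]:  - \frac{A}{2} = \frac{3}{2}
Solving: A = -3.
Check against the point condition:
  u(0, 0) = -3  ⟹  A = -3  ✓
Hence u(x, t) = - 3 \cos{\left(x \right)}.

Answer: u(x, t) = - 3 \cos{\left(x \right)}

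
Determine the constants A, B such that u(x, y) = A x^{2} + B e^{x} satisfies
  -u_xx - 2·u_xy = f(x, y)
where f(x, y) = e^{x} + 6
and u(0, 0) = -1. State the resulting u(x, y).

Substitute the ansatz u = A x^{2} + B e^{x} into the left-hand side.
Derivatives of the ansatz:
  u_xx = 2 A + B e^{x}
  u_xy = 0
Term by term:
  -u_xx = - 2 A - B e^{x}
  -2·u_xy = 0
So the left-hand side equals
  - 2 A - B e^{x}
This must equal f(x, y) = e^{x} + 6 identically.
Matching coefficients of the independent functions:
  [constant term]:  - 2 A = 6
  [e^{x}]:  - B = 1
Solving: A = -3, B = -1.
Check against the point condition:
  u(0, 0) = -1  ⟹  B = -1  ✓
Hence u(x, y) = - 3 x^{2} - e^{x}.

Answer: u(x, y) = - 3 x^{2} - e^{x}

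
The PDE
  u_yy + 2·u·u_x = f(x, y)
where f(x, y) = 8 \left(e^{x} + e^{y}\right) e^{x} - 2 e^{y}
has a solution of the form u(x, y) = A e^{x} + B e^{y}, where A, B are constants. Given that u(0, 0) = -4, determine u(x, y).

Substitute the ansatz u = A e^{x} + B e^{y} into the left-hand side.
Derivatives of the ansatz:
  u_yy = B e^{y}
  u_x = A e^{x}
Term by term:
  u_yy = B e^{y}
  2·u·u_x = 2 A^{2} e^{2 x} + 2 A B e^{x} e^{y}
So the left-hand side equals
  2 A^{2} e^{2 x} + 2 A B e^{x} e^{y} + B e^{y}
This must equal f(x, y) identically; expanded, f = 8 e^{2 x} + 8 e^{x} e^{y} - 2 e^{y}.
Matching coefficients of the independent functions:
  [e^{x} e^{y}]:  2 A B = 8
  [e^{2 x}]:  2 A^{2} = 8
  [e^{y}]:  B = -2
Solving: A = -2, B = -2.
Check against the point condition:
  u(0, 0) = -4  ⟹  A + B = -4  ✓
Hence u(x, y) = - 2 e^{x} - 2 e^{y}.

Answer: u(x, y) = - 2 e^{x} - 2 e^{y}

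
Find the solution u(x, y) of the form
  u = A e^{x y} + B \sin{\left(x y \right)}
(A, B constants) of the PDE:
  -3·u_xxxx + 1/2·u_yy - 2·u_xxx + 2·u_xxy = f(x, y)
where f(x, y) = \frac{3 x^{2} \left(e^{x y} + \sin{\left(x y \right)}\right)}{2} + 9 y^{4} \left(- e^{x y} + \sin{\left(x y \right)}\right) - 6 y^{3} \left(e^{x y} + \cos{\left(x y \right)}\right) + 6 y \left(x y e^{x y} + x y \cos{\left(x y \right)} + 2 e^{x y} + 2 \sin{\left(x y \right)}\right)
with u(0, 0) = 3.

Answer: u(x, y) = 3 e^{x y} - 3 \sin{\left(x y \right)}

Derivation:
Substitute the ansatz u = A e^{x y} + B \sin{\left(x y \right)} into the left-hand side.
Derivatives of the ansatz:
  u_xxxx = A y^{4} e^{x y} + B y^{4} \sin{\left(x y \right)}
  u_yy = A x^{2} e^{x y} - B x^{2} \sin{\left(x y \right)}
  u_xxx = A y^{3} e^{x y} - B y^{3} \cos{\left(x y \right)}
  u_xxy = A x y^{2} e^{x y} + 2 A y e^{x y} - B x y^{2} \cos{\left(x y \right)} - 2 B y \sin{\left(x y \right)}
Term by term:
  -3·u_xxxx = - 3 A y^{4} e^{x y} - 3 B y^{4} \sin{\left(x y \right)}
  1/2·u_yy = \frac{A x^{2} e^{x y}}{2} - \frac{B x^{2} \sin{\left(x y \right)}}{2}
  -2·u_xxx = - 2 A y^{3} e^{x y} + 2 B y^{3} \cos{\left(x y \right)}
  2·u_xxy = 2 A x y^{2} e^{x y} + 4 A y e^{x y} - 2 B x y^{2} \cos{\left(x y \right)} - 4 B y \sin{\left(x y \right)}
So the left-hand side equals
  \frac{A x^{2} e^{x y}}{2} + 2 A x y^{2} e^{x y} - 3 A y^{4} e^{x y} - 2 A y^{3} e^{x y} + 4 A y e^{x y} - \frac{B x^{2} \sin{\left(x y \right)}}{2} - 2 B x y^{2} \cos{\left(x y \right)} - 3 B y^{4} \sin{\left(x y \right)} + 2 B y^{3} \cos{\left(x y \right)} - 4 B y \sin{\left(x y \right)}
This must equal f(x, y) identically; expanded, f = \frac{3 x^{2} e^{x y}}{2} + \frac{3 x^{2} \sin{\left(x y \right)}}{2} + 6 x y^{2} e^{x y} + 6 x y^{2} \cos{\left(x y \right)} - 9 y^{4} e^{x y} + 9 y^{4} \sin{\left(x y \right)} - 6 y^{3} e^{x y} - 6 y^{3} \cos{\left(x y \right)} + 12 y e^{x y} + 12 y \sin{\left(x y \right)}.
Matching coefficients of the independent functions:
  [x^{2} e^{x y}]:  \frac{A}{2} = \frac{3}{2}
  [x^{2} \sin{\left(x y \right)}]:  - \frac{B}{2} = \frac{3}{2}
  [y e^{x y}]:  4 A = 12
  [y \sin{\left(x y \right)}]:  - 4 B = 12
  [y^{3} e^{x y}]:  - 2 A = -6
  [y^{3} \cos{\left(x y \right)}]:  2 B = -6
  [y^{4} e^{x y}]:  - 3 A = -9
  [y^{4} \sin{\left(x y \right)}]:  - 3 B = 9
  [x y^{2} e^{x y}]:  2 A = 6
  [x y^{2} \cos{\left(x y \right)}]:  - 2 B = 6
Solving: A = 3, B = -3.
Check against the point condition:
  u(0, 0) = 3  ⟹  A = 3  ✓
Hence u(x, y) = 3 e^{x y} - 3 \sin{\left(x y \right)}.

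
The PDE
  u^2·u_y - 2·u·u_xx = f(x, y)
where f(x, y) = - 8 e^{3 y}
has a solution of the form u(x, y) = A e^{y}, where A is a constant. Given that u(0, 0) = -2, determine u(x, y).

Substitute the ansatz u = A e^{y} into the left-hand side.
Derivatives of the ansatz:
  u_y = A e^{y}
  u_xx = 0
Term by term:
  u^2·u_y = A^{3} e^{3 y}
  -2·u·u_xx = 0
So the left-hand side equals
  A^{3} e^{3 y}
This must equal f(x, y) = - 8 e^{3 y} identically.
Matching coefficients of the independent functions:
  [e^{3 y}]:  A^{3} = -8
Solving: A = -2.
Check against the point condition:
  u(0, 0) = -2  ⟹  A = -2  ✓
Hence u(x, y) = - 2 e^{y}.

Answer: u(x, y) = - 2 e^{y}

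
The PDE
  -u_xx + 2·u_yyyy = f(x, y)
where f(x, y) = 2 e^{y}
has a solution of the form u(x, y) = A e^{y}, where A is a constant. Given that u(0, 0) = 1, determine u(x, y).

Substitute the ansatz u = A e^{y} into the left-hand side.
Derivatives of the ansatz:
  u_xx = 0
  u_yyyy = A e^{y}
Term by term:
  -u_xx = 0
  2·u_yyyy = 2 A e^{y}
So the left-hand side equals
  2 A e^{y}
This must equal f(x, y) = 2 e^{y} identically.
Matching coefficients of the independent functions:
  [e^{y}]:  2 A = 2
Solving: A = 1.
Check against the point condition:
  u(0, 0) = 1  ⟹  A = 1  ✓
Hence u(x, y) = e^{y}.

Answer: u(x, y) = e^{y}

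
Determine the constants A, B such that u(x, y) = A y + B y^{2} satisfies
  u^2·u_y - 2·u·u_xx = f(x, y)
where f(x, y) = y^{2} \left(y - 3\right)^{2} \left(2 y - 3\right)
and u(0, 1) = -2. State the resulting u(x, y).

Answer: u(x, y) = y^{2} - 3 y

Derivation:
Substitute the ansatz u = A y + B y^{2} into the left-hand side.
Derivatives of the ansatz:
  u_y = A + 2 B y
  u_xx = 0
Term by term:
  u^2·u_y = A^{3} y^{2} + 4 A^{2} B y^{3} + 5 A B^{2} y^{4} + 2 B^{3} y^{5}
  -2·u·u_xx = 0
So the left-hand side equals
  A^{3} y^{2} + 4 A^{2} B y^{3} + 5 A B^{2} y^{4} + 2 B^{3} y^{5}
This must equal f(x, y) identically; expanded, f = 2 y^{5} - 15 y^{4} + 36 y^{3} - 27 y^{2}.
Matching coefficients of the independent functions:
  [y^{2}]:  A^{3} = -27
  [y^{3}]:  4 A^{2} B = 36
  [y^{4}]:  5 A B^{2} = -15
  [y^{5}]:  2 B^{3} = 2
Solving: A = -3, B = 1.
Check against the point condition:
  u(0, 1) = -2  ⟹  A + B = -2  ✓
Hence u(x, y) = y^{2} - 3 y.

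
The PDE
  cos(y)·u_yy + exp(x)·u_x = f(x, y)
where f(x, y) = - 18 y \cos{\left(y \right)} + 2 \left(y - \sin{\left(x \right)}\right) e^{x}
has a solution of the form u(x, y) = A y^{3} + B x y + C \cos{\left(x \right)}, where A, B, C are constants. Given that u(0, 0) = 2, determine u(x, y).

Substitute the ansatz u = A y^{3} + B x y + C \cos{\left(x \right)} into the left-hand side.
Derivatives of the ansatz:
  u_yy = 6 A y
  u_x = B y - C \sin{\left(x \right)}
Term by term:
  cos(y)·u_yy = 6 A y \cos{\left(y \right)}
  exp(x)·u_x = B y e^{x} - C e^{x} \sin{\left(x \right)}
So the left-hand side equals
  6 A y \cos{\left(y \right)} + B y e^{x} - C e^{x} \sin{\left(x \right)}
This must equal f(x, y) identically; expanded, f = 2 y e^{x} - 18 y \cos{\left(y \right)} - 2 e^{x} \sin{\left(x \right)}.
Matching coefficients of the independent functions:
  [y e^{x}]:  B = 2
  [y \cos{\left(y \right)}]:  6 A = -18
  [e^{x} \sin{\left(x \right)}]:  - C = -2
Solving: A = -3, B = 2, C = 2.
Check against the point condition:
  u(0, 0) = 2  ⟹  C = 2  ✓
Hence u(x, y) = 2 x y - 3 y^{3} + 2 \cos{\left(x \right)}.

Answer: u(x, y) = 2 x y - 3 y^{3} + 2 \cos{\left(x \right)}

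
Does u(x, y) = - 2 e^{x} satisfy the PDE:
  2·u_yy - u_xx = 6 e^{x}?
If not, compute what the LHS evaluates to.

Evaluate each term of the left-hand side for u = - 2 e^{x}.
Derivatives:
  u_yy = 0
  u_xx = - 2 e^{x}
Terms:
  2·u_yy = 0
  -u_xx = 2 e^{x}
Sum: LHS = 2 e^{x}
Given right-hand side: 6 e^{x}. Difference LHS − RHS = - 4 e^{x} ≠ 0, so u is not a solution.

Answer: No, the LHS evaluates to 2 e^{x}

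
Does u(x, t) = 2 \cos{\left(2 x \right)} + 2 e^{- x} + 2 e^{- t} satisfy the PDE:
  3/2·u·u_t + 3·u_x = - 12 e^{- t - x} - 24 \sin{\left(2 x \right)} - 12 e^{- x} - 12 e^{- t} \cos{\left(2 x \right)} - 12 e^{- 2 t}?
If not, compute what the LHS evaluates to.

Answer: No, the LHS evaluates to - 6 e^{- t - x} - 12 \sin{\left(2 x \right)} - 6 e^{- x} - 6 e^{- t} \cos{\left(2 x \right)} - 6 e^{- 2 t}

Derivation:
Evaluate each term of the left-hand side for u = 2 \cos{\left(2 x \right)} + 2 e^{- x} + 2 e^{- t}.
Derivatives:
  u_t = - 2 e^{- t}
  u_x = - 4 \sin{\left(2 x \right)} - 2 e^{- x}
Terms:
  3/2·u·u_t = - 6 e^{- t - x} - 6 e^{- t} \cos{\left(2 x \right)} - 6 e^{- 2 t}
  3·u_x = - 12 \sin{\left(2 x \right)} - 6 e^{- x}
Sum: LHS = - 6 e^{- t - x} - 12 \sin{\left(2 x \right)} - 6 e^{- x} - 6 e^{- t} \cos{\left(2 x \right)} - 6 e^{- 2 t}
Given right-hand side: - 12 e^{- t - x} - 24 \sin{\left(2 x \right)} - 12 e^{- x} - 12 e^{- t} \cos{\left(2 x \right)} - 12 e^{- 2 t}. Difference LHS − RHS = 6 e^{- t - x} + 12 \sin{\left(2 x \right)} + 6 e^{- x} + 6 e^{- t} \cos{\left(2 x \right)} + 6 e^{- 2 t} ≠ 0, so u is not a solution.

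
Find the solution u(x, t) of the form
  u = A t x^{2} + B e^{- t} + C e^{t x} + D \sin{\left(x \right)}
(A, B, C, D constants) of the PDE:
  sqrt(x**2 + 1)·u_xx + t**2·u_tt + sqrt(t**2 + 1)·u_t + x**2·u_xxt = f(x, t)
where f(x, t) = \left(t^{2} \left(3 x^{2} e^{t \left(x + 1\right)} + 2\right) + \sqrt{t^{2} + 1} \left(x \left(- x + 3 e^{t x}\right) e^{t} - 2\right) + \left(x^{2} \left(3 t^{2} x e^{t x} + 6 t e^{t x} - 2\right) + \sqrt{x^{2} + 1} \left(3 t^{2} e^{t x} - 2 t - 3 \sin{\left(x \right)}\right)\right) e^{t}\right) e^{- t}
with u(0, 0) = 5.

Substitute the ansatz u = A t x^{2} + B e^{- t} + C e^{t x} + D \sin{\left(x \right)} into the left-hand side.
Derivatives of the ansatz:
  u_xx = 2 A t + C t^{2} e^{t x} - D \sin{\left(x \right)}
  u_tt = B e^{- t} + C x^{2} e^{t x}
  u_t = A x^{2} - B e^{- t} + C x e^{t x}
  u_xxt = 2 A + C t^{2} x e^{t x} + 2 C t e^{t x}
Term by term:
  sqrt(x**2 + 1)·u_xx = 2 A t \sqrt{x^{2} + 1} + C t^{2} \sqrt{x^{2} + 1} e^{t x} - D \sqrt{x^{2} + 1} \sin{\left(x \right)}
  t**2·u_tt = B t^{2} e^{- t} + C t^{2} x^{2} e^{t x}
  sqrt(t**2 + 1)·u_t = A x^{2} \sqrt{t^{2} + 1} - B \sqrt{t^{2} + 1} e^{- t} + C x \sqrt{t^{2} + 1} e^{t x}
  x**2·u_xxt = 2 A x^{2} + C t^{2} x^{3} e^{t x} + 2 C t x^{2} e^{t x}
So the left-hand side equals
  2 A t \sqrt{x^{2} + 1} + A x^{2} \sqrt{t^{2} + 1} + 2 A x^{2} + B t^{2} e^{- t} - B \sqrt{t^{2} + 1} e^{- t} + C t^{2} x^{3} e^{t x} + C t^{2} x^{2} e^{t x} + C t^{2} \sqrt{x^{2} + 1} e^{t x} + 2 C t x^{2} e^{t x} + C x \sqrt{t^{2} + 1} e^{t x} - D \sqrt{x^{2} + 1} \sin{\left(x \right)}
This must equal f(x, t) identically; expanded, f = 3 t^{2} x^{3} e^{t x} + 3 t^{2} x^{2} e^{t x} + 3 t^{2} \sqrt{x^{2} + 1} e^{t x} + 2 t^{2} e^{- t} + 6 t x^{2} e^{t x} - 2 t \sqrt{x^{2} + 1} - x^{2} \sqrt{t^{2} + 1} - 2 x^{2} + 3 x \sqrt{t^{2} + 1} e^{t x} - 2 \sqrt{t^{2} + 1} e^{- t} - 3 \sqrt{x^{2} + 1} \sin{\left(x \right)}.
Matching coefficients of the independent functions:
  [x^{2}, t \sqrt{x^{2} + 1}]:  2 A = -2
  [t^{2} e^{- t}]:  B = 2
  [x^{2} \sqrt{t^{2} + 1}]:  A = -1
  [\sqrt{t^{2} + 1} e^{- t}]:  - B = -2
  [\sqrt{x^{2} + 1} \sin{\left(x \right)}]:  - D = -3
  [t x^{2} e^{t x}]:  2 C = 6
  [t^{2} x^{2} e^{t x}, t^{2} x^{3} e^{t x}, t^{2} \sqrt{x^{2} + 1} e^{t x}, x \sqrt{t^{2} + 1} e^{t x}]:  C = 3
Solving: A = -1, B = 2, C = 3, D = 3.
Check against the point condition:
  u(0, 0) = 5  ⟹  B + C = 5  ✓
Hence u(x, t) = - t x^{2} + 3 e^{t x} + 3 \sin{\left(x \right)} + 2 e^{- t}.

Answer: u(x, t) = - t x^{2} + 3 e^{t x} + 3 \sin{\left(x \right)} + 2 e^{- t}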